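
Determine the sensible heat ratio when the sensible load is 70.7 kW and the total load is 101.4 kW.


SHR = Q_sensible / Q_total
SHR = 70.7 / 101.4
SHR = 0.697

0.697


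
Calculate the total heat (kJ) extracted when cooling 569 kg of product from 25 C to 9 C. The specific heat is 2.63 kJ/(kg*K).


dT = 25 - (9) = 16 K
Q = m * cp * dT = 569 * 2.63 * 16
Q = 23944 kJ

23944


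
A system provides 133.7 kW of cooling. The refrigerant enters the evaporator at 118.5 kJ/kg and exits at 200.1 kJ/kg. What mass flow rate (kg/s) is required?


dh = 200.1 - 118.5 = 81.6 kJ/kg
m_dot = Q / dh = 133.7 / 81.6 = 1.6385 kg/s

1.6385


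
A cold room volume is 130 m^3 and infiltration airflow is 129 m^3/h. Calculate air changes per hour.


ACH = flow / volume
ACH = 129 / 130
ACH = 0.992

0.992


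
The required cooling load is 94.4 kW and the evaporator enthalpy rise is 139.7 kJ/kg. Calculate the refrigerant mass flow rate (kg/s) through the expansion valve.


m_dot = Q / dh
m_dot = 94.4 / 139.7
m_dot = 0.6757 kg/s

0.6757


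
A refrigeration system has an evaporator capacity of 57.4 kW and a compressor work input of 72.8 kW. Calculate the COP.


COP = Q_evap / W
COP = 57.4 / 72.8
COP = 0.788

0.788


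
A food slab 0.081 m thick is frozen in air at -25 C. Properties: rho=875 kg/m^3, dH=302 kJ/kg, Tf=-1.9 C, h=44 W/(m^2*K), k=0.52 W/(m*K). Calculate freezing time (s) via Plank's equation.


dT = -1.9 - (-25) = 23.1 K
term1 = a/(2h) = 0.081/(2*44) = 0.0009204545455
term2 = a^2/(8k) = 0.081^2/(8*0.52) = 0.001577163462
t = rho*dH*1000/dT * (term1 + term2)
t = 875*302*1000/23.1 * (0.0009204545455 + 0.001577163462)
t = 28571 s

28571


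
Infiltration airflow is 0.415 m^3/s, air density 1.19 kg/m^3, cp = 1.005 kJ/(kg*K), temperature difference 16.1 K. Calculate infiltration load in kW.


Q = V_dot * rho * cp * dT
Q = 0.415 * 1.19 * 1.005 * 16.1
Q = 7.991 kW

7.991


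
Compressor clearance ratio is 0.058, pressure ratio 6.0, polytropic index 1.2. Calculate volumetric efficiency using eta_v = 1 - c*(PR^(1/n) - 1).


PR^(1/n) = 6.0^(1/1.2) = 4.45101825
eta_v = 1 - 0.058 * (4.45101825 - 1)
eta_v = 0.7998

0.7998


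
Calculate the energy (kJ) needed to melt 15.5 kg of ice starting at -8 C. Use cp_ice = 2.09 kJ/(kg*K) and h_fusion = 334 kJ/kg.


Sensible heat = cp * dT = 2.09 * 8 = 16.72 kJ/kg
Total per kg = 16.72 + 334 = 350.72 kJ/kg
Q = m * total = 15.5 * 350.72
Q = 5436.2 kJ

5436.2


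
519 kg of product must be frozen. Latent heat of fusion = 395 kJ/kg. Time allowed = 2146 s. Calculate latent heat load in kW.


Q_lat = m * h_fg / t
Q_lat = 519 * 395 / 2146
Q_lat = 95.53 kW

95.53


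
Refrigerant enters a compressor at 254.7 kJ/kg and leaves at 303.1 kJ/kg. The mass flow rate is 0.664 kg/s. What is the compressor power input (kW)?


dh = 303.1 - 254.7 = 48.4 kJ/kg
W = m_dot * dh = 0.664 * 48.4 = 32.14 kW

32.14


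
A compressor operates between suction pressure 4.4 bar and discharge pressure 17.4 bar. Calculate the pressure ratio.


PR = P_high / P_low
PR = 17.4 / 4.4
PR = 3.955

3.955


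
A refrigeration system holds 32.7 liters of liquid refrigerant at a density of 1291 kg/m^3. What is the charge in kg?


Charge = V * rho / 1000
Charge = 32.7 * 1291 / 1000
Charge = 42.22 kg

42.22


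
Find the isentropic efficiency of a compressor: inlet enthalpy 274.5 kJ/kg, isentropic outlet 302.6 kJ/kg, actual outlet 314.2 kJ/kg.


dh_ideal = 302.6 - 274.5 = 28.1 kJ/kg
dh_actual = 314.2 - 274.5 = 39.7 kJ/kg
eta_s = dh_ideal / dh_actual = 28.1 / 39.7
eta_s = 0.7078

0.7078


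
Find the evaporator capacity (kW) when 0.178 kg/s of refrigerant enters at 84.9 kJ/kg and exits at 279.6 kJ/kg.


dh = 279.6 - 84.9 = 194.7 kJ/kg
Q_evap = m_dot * dh = 0.178 * 194.7
Q_evap = 34.66 kW

34.66


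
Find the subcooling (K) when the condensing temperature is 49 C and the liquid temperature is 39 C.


Subcooling = T_cond - T_liquid
Subcooling = 49 - 39
Subcooling = 10 K

10


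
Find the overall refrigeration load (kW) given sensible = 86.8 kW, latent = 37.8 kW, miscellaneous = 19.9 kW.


Q_total = Q_s + Q_l + Q_misc
Q_total = 86.8 + 37.8 + 19.9
Q_total = 144.5 kW

144.5


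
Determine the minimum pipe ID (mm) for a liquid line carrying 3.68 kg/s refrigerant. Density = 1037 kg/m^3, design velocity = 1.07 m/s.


A = m_dot / (rho * v) = 3.68 / (1037 * 1.07) = 0.003316540344 m^2
d = sqrt(4*A/pi) * 1000
d = 65.0 mm

65.0


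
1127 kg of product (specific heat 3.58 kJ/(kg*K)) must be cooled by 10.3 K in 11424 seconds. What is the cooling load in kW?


Q = m * cp * dT / t
Q = 1127 * 3.58 * 10.3 / 11424
Q = 3.638 kW

3.638


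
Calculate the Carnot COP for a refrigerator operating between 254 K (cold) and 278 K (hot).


dT = 278 - 254 = 24 K
COP_carnot = T_cold / dT = 254 / 24
COP_carnot = 10.583

10.583


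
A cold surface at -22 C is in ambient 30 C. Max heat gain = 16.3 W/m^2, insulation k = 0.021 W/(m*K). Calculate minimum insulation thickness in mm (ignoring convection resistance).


dT = 30 - (-22) = 52 K
thickness = k * dT / q_max * 1000
thickness = 0.021 * 52 / 16.3 * 1000
thickness = 67.0 mm

67.0


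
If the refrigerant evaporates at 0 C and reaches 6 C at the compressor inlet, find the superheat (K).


Superheat = T_suction - T_evap
Superheat = 6 - (0)
Superheat = 6 K

6


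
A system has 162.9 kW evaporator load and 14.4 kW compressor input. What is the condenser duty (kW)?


Q_cond = Q_evap + W
Q_cond = 162.9 + 14.4
Q_cond = 177.3 kW

177.3


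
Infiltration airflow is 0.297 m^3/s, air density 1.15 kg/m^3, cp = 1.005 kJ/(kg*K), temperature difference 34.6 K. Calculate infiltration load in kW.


Q = V_dot * rho * cp * dT
Q = 0.297 * 1.15 * 1.005 * 34.6
Q = 11.877 kW

11.877


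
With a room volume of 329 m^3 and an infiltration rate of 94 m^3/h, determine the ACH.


ACH = flow / volume
ACH = 94 / 329
ACH = 0.286

0.286


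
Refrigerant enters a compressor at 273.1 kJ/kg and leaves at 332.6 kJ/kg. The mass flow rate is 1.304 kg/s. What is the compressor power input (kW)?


dh = 332.6 - 273.1 = 59.5 kJ/kg
W = m_dot * dh = 1.304 * 59.5 = 77.59 kW

77.59


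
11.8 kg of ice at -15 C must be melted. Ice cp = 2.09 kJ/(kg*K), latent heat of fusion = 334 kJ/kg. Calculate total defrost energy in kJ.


Sensible heat = cp * dT = 2.09 * 15 = 31.35 kJ/kg
Total per kg = 31.35 + 334 = 365.35 kJ/kg
Q = m * total = 11.8 * 365.35
Q = 4311.1 kJ

4311.1


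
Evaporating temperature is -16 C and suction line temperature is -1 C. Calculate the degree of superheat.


Superheat = T_suction - T_evap
Superheat = -1 - (-16)
Superheat = 15 K

15


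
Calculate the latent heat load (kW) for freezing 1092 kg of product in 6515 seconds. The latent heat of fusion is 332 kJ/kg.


Q_lat = m * h_fg / t
Q_lat = 1092 * 332 / 6515
Q_lat = 55.65 kW

55.65


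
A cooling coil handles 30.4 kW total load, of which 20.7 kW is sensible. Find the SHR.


SHR = Q_sensible / Q_total
SHR = 20.7 / 30.4
SHR = 0.681

0.681


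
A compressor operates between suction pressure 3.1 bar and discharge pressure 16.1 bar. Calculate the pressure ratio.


PR = P_high / P_low
PR = 16.1 / 3.1
PR = 5.194

5.194


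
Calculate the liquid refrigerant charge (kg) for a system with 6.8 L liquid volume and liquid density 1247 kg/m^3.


Charge = V * rho / 1000
Charge = 6.8 * 1247 / 1000
Charge = 8.48 kg

8.48


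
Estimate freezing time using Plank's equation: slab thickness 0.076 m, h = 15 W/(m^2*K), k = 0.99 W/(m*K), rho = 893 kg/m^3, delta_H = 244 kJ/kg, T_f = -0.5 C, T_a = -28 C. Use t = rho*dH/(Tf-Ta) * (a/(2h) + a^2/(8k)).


dT = -0.5 - (-28) = 27.5 K
term1 = a/(2h) = 0.076/(2*15) = 0.002533333333
term2 = a^2/(8k) = 0.076^2/(8*0.99) = 0.0007292929293
t = rho*dH*1000/dT * (term1 + term2)
t = 893*244*1000/27.5 * (0.002533333333 + 0.0007292929293)
t = 25851 s

25851


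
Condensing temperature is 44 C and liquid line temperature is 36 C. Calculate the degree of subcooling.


Subcooling = T_cond - T_liquid
Subcooling = 44 - 36
Subcooling = 8 K

8


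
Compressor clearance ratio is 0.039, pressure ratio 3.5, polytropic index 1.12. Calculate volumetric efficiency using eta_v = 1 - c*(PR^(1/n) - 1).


PR^(1/n) = 3.5^(1/1.12) = 3.06037778
eta_v = 1 - 0.039 * (3.06037778 - 1)
eta_v = 0.9196

0.9196


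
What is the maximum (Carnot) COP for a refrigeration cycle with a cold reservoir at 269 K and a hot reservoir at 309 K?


dT = 309 - 269 = 40 K
COP_carnot = T_cold / dT = 269 / 40
COP_carnot = 6.725

6.725


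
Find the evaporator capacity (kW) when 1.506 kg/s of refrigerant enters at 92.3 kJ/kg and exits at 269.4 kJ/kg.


dh = 269.4 - 92.3 = 177.1 kJ/kg
Q_evap = m_dot * dh = 1.506 * 177.1
Q_evap = 266.71 kW

266.71


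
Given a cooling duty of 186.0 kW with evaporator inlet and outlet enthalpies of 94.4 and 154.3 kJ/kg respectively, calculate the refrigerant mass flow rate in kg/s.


dh = 154.3 - 94.4 = 59.9 kJ/kg
m_dot = Q / dh = 186.0 / 59.9 = 3.1052 kg/s

3.1052


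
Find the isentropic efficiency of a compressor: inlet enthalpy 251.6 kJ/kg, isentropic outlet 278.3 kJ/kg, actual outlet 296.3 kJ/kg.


dh_ideal = 278.3 - 251.6 = 26.7 kJ/kg
dh_actual = 296.3 - 251.6 = 44.7 kJ/kg
eta_s = dh_ideal / dh_actual = 26.7 / 44.7
eta_s = 0.5973

0.5973


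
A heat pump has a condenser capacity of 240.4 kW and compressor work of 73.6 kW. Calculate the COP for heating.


COP_hp = Q_cond / W
COP_hp = 240.4 / 73.6
COP_hp = 3.266

3.266


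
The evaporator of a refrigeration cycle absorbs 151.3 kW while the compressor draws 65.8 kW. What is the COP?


COP = Q_evap / W
COP = 151.3 / 65.8
COP = 2.299

2.299


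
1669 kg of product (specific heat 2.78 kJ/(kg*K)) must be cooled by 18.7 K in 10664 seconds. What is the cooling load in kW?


Q = m * cp * dT / t
Q = 1669 * 2.78 * 18.7 / 10664
Q = 8.136 kW

8.136


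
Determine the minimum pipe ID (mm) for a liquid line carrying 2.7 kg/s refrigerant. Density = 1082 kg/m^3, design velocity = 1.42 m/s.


A = m_dot / (rho * v) = 2.7 / (1082 * 1.42) = 0.001757309104 m^2
d = sqrt(4*A/pi) * 1000
d = 47.3 mm

47.3


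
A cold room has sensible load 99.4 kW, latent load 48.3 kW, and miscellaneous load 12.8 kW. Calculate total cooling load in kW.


Q_total = Q_s + Q_l + Q_misc
Q_total = 99.4 + 48.3 + 12.8
Q_total = 160.5 kW

160.5


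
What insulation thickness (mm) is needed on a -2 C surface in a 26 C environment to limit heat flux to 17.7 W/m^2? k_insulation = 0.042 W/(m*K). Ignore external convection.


dT = 26 - (-2) = 28 K
thickness = k * dT / q_max * 1000
thickness = 0.042 * 28 / 17.7 * 1000
thickness = 66.4 mm

66.4


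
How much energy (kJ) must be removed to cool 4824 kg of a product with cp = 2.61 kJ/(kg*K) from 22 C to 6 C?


dT = 22 - (6) = 16 K
Q = m * cp * dT = 4824 * 2.61 * 16
Q = 201450 kJ

201450


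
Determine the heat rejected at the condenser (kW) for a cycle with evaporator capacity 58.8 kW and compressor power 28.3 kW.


Q_cond = Q_evap + W
Q_cond = 58.8 + 28.3
Q_cond = 87.1 kW

87.1


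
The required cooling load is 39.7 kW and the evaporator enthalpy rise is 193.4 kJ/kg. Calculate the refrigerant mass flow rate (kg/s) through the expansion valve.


m_dot = Q / dh
m_dot = 39.7 / 193.4
m_dot = 0.2053 kg/s

0.2053


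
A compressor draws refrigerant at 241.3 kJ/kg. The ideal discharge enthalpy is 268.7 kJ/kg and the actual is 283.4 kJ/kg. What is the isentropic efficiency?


dh_ideal = 268.7 - 241.3 = 27.4 kJ/kg
dh_actual = 283.4 - 241.3 = 42.1 kJ/kg
eta_s = dh_ideal / dh_actual = 27.4 / 42.1
eta_s = 0.6508

0.6508


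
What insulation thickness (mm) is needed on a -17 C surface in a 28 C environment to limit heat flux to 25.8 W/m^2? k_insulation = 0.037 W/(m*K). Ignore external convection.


dT = 28 - (-17) = 45 K
thickness = k * dT / q_max * 1000
thickness = 0.037 * 45 / 25.8 * 1000
thickness = 64.5 mm

64.5


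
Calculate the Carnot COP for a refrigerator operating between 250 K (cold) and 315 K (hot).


dT = 315 - 250 = 65 K
COP_carnot = T_cold / dT = 250 / 65
COP_carnot = 3.846

3.846


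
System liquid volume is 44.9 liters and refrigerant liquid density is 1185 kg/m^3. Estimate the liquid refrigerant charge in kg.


Charge = V * rho / 1000
Charge = 44.9 * 1185 / 1000
Charge = 53.21 kg

53.21


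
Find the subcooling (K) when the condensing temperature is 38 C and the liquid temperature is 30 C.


Subcooling = T_cond - T_liquid
Subcooling = 38 - 30
Subcooling = 8 K

8


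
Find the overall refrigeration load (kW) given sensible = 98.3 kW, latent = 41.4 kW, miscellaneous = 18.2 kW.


Q_total = Q_s + Q_l + Q_misc
Q_total = 98.3 + 41.4 + 18.2
Q_total = 157.9 kW

157.9


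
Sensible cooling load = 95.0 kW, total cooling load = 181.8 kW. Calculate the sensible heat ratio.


SHR = Q_sensible / Q_total
SHR = 95.0 / 181.8
SHR = 0.523

0.523


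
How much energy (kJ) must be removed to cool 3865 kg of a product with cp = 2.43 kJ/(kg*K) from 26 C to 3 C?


dT = 26 - (3) = 23 K
Q = m * cp * dT = 3865 * 2.43 * 23
Q = 216015 kJ

216015


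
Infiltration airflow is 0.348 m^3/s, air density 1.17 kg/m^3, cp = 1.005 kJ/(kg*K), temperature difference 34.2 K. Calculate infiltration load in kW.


Q = V_dot * rho * cp * dT
Q = 0.348 * 1.17 * 1.005 * 34.2
Q = 13.994 kW

13.994


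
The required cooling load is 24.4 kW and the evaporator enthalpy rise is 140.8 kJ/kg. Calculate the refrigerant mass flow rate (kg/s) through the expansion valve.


m_dot = Q / dh
m_dot = 24.4 / 140.8
m_dot = 0.1733 kg/s

0.1733


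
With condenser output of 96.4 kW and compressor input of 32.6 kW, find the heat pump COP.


COP_hp = Q_cond / W
COP_hp = 96.4 / 32.6
COP_hp = 2.957

2.957


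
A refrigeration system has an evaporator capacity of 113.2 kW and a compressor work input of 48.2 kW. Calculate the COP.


COP = Q_evap / W
COP = 113.2 / 48.2
COP = 2.349

2.349


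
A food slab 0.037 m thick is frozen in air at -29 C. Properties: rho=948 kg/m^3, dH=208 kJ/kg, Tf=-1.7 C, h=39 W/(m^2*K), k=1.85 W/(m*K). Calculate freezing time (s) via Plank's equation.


dT = -1.7 - (-29) = 27.3 K
term1 = a/(2h) = 0.037/(2*39) = 0.0004743589744
term2 = a^2/(8k) = 0.037^2/(8*1.85) = 0.0000925
t = rho*dH*1000/dT * (term1 + term2)
t = 948*208*1000/27.3 * (0.0004743589744 + 0.0000925)
t = 4094 s

4094


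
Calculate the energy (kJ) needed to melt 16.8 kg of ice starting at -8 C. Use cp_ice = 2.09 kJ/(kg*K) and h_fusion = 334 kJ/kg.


Sensible heat = cp * dT = 2.09 * 8 = 16.72 kJ/kg
Total per kg = 16.72 + 334 = 350.72 kJ/kg
Q = m * total = 16.8 * 350.72
Q = 5892.1 kJ

5892.1


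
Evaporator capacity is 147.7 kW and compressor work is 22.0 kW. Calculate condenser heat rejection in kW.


Q_cond = Q_evap + W
Q_cond = 147.7 + 22.0
Q_cond = 169.7 kW

169.7


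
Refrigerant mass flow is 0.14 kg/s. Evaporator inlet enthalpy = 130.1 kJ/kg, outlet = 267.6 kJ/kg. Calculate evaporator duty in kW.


dh = 267.6 - 130.1 = 137.5 kJ/kg
Q_evap = m_dot * dh = 0.14 * 137.5
Q_evap = 19.25 kW

19.25


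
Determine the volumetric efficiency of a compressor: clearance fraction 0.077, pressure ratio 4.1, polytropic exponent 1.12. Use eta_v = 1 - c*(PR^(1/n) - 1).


PR^(1/n) = 4.1^(1/1.12) = 3.52475101
eta_v = 1 - 0.077 * (3.52475101 - 1)
eta_v = 0.8056

0.8056


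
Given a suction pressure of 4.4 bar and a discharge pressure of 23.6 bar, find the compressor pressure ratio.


PR = P_high / P_low
PR = 23.6 / 4.4
PR = 5.364

5.364


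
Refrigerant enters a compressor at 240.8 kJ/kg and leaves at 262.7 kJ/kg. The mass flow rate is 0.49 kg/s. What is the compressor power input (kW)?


dh = 262.7 - 240.8 = 21.9 kJ/kg
W = m_dot * dh = 0.49 * 21.9 = 10.73 kW

10.73


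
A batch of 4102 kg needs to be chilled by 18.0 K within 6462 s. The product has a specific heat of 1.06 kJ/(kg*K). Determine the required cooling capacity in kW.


Q = m * cp * dT / t
Q = 4102 * 1.06 * 18.0 / 6462
Q = 12.112 kW

12.112


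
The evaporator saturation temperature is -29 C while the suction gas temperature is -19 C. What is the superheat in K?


Superheat = T_suction - T_evap
Superheat = -19 - (-29)
Superheat = 10 K

10


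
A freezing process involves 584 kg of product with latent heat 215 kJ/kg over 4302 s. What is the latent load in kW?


Q_lat = m * h_fg / t
Q_lat = 584 * 215 / 4302
Q_lat = 29.19 kW

29.19


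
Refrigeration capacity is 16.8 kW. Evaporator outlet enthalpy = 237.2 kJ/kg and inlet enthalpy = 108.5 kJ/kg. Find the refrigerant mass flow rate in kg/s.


dh = 237.2 - 108.5 = 128.7 kJ/kg
m_dot = Q / dh = 16.8 / 128.7 = 0.1305 kg/s

0.1305


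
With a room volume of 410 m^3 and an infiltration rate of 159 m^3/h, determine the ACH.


ACH = flow / volume
ACH = 159 / 410
ACH = 0.388

0.388


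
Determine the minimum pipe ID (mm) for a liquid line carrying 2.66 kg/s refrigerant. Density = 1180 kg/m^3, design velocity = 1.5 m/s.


A = m_dot / (rho * v) = 2.66 / (1180 * 1.5) = 0.001502824859 m^2
d = sqrt(4*A/pi) * 1000
d = 43.7 mm

43.7


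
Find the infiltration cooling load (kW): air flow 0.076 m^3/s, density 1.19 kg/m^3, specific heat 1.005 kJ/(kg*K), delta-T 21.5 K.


Q = V_dot * rho * cp * dT
Q = 0.076 * 1.19 * 1.005 * 21.5
Q = 1.954 kW

1.954


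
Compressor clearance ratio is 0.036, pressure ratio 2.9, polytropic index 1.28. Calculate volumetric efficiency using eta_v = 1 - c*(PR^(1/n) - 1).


PR^(1/n) = 2.9^(1/1.28) = 2.29746252
eta_v = 1 - 0.036 * (2.29746252 - 1)
eta_v = 0.9533

0.9533


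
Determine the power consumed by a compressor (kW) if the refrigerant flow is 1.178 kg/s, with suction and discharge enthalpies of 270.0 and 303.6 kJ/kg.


dh = 303.6 - 270.0 = 33.6 kJ/kg
W = m_dot * dh = 1.178 * 33.6 = 39.58 kW

39.58


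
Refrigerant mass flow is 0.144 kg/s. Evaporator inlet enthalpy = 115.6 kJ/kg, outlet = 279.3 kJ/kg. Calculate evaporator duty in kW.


dh = 279.3 - 115.6 = 163.7 kJ/kg
Q_evap = m_dot * dh = 0.144 * 163.7
Q_evap = 23.57 kW

23.57


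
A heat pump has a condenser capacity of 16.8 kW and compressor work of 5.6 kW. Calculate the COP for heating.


COP_hp = Q_cond / W
COP_hp = 16.8 / 5.6
COP_hp = 3.0

3.0


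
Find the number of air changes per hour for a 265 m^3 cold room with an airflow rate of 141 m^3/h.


ACH = flow / volume
ACH = 141 / 265
ACH = 0.532

0.532


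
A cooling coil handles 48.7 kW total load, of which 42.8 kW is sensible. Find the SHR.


SHR = Q_sensible / Q_total
SHR = 42.8 / 48.7
SHR = 0.879

0.879


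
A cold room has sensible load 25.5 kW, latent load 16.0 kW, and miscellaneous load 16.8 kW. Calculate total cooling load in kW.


Q_total = Q_s + Q_l + Q_misc
Q_total = 25.5 + 16.0 + 16.8
Q_total = 58.3 kW

58.3


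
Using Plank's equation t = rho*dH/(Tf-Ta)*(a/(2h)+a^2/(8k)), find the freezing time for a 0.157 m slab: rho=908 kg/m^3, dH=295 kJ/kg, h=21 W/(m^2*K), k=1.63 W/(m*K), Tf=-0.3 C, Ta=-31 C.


dT = -0.3 - (-31) = 30.7 K
term1 = a/(2h) = 0.157/(2*21) = 0.003738095238
term2 = a^2/(8k) = 0.157^2/(8*1.63) = 0.001890260736
t = rho*dH*1000/dT * (term1 + term2)
t = 908*295*1000/30.7 * (0.003738095238 + 0.001890260736)
t = 49108 s

49108


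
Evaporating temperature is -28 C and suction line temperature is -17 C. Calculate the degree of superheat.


Superheat = T_suction - T_evap
Superheat = -17 - (-28)
Superheat = 11 K

11


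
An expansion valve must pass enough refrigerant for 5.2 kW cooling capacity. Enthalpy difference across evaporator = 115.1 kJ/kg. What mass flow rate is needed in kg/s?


m_dot = Q / dh
m_dot = 5.2 / 115.1
m_dot = 0.0452 kg/s

0.0452


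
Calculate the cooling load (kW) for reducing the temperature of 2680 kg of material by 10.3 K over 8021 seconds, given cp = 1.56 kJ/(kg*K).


Q = m * cp * dT / t
Q = 2680 * 1.56 * 10.3 / 8021
Q = 5.369 kW

5.369


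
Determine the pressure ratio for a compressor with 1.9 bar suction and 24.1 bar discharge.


PR = P_high / P_low
PR = 24.1 / 1.9
PR = 12.684

12.684


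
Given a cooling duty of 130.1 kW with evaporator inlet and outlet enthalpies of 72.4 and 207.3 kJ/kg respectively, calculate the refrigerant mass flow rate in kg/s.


dh = 207.3 - 72.4 = 134.9 kJ/kg
m_dot = Q / dh = 130.1 / 134.9 = 0.9644 kg/s

0.9644


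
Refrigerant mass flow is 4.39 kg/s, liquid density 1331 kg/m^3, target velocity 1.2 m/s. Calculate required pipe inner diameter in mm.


A = m_dot / (rho * v) = 4.39 / (1331 * 1.2) = 0.00274855998 m^2
d = sqrt(4*A/pi) * 1000
d = 59.2 mm

59.2


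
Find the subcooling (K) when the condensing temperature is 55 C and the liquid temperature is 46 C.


Subcooling = T_cond - T_liquid
Subcooling = 55 - 46
Subcooling = 9 K

9


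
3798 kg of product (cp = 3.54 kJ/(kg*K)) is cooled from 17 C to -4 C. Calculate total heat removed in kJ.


dT = 17 - (-4) = 21 K
Q = m * cp * dT = 3798 * 3.54 * 21
Q = 282343 kJ

282343


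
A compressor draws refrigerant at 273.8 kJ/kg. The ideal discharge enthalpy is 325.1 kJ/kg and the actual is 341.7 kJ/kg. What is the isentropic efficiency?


dh_ideal = 325.1 - 273.8 = 51.3 kJ/kg
dh_actual = 341.7 - 273.8 = 67.9 kJ/kg
eta_s = dh_ideal / dh_actual = 51.3 / 67.9
eta_s = 0.7555

0.7555


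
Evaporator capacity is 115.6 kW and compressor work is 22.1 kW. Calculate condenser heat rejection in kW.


Q_cond = Q_evap + W
Q_cond = 115.6 + 22.1
Q_cond = 137.7 kW

137.7


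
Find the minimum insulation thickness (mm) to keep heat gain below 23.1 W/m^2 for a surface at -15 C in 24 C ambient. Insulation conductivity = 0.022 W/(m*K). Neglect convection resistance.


dT = 24 - (-15) = 39 K
thickness = k * dT / q_max * 1000
thickness = 0.022 * 39 / 23.1 * 1000
thickness = 37.1 mm

37.1


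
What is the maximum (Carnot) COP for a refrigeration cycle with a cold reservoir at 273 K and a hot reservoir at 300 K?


dT = 300 - 273 = 27 K
COP_carnot = T_cold / dT = 273 / 27
COP_carnot = 10.111

10.111


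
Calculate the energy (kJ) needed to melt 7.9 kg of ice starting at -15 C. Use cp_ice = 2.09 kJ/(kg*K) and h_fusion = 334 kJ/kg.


Sensible heat = cp * dT = 2.09 * 15 = 31.35 kJ/kg
Total per kg = 31.35 + 334 = 365.35 kJ/kg
Q = m * total = 7.9 * 365.35
Q = 2886.3 kJ

2886.3


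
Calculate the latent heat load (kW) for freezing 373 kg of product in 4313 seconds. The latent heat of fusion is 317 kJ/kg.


Q_lat = m * h_fg / t
Q_lat = 373 * 317 / 4313
Q_lat = 27.42 kW

27.42


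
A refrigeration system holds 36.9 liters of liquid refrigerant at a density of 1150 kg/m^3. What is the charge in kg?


Charge = V * rho / 1000
Charge = 36.9 * 1150 / 1000
Charge = 42.44 kg

42.44


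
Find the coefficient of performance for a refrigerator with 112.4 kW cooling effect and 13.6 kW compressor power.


COP = Q_evap / W
COP = 112.4 / 13.6
COP = 8.265

8.265


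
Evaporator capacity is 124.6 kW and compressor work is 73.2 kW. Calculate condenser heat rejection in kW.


Q_cond = Q_evap + W
Q_cond = 124.6 + 73.2
Q_cond = 197.8 kW

197.8


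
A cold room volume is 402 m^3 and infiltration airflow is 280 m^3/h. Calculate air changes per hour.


ACH = flow / volume
ACH = 280 / 402
ACH = 0.697

0.697


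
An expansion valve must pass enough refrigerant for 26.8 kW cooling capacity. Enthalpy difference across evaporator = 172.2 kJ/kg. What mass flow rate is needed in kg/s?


m_dot = Q / dh
m_dot = 26.8 / 172.2
m_dot = 0.1556 kg/s

0.1556


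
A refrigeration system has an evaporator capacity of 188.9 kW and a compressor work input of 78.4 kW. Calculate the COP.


COP = Q_evap / W
COP = 188.9 / 78.4
COP = 2.409

2.409


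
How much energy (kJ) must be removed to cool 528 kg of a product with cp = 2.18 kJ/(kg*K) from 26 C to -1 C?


dT = 26 - (-1) = 27 K
Q = m * cp * dT = 528 * 2.18 * 27
Q = 31078 kJ

31078


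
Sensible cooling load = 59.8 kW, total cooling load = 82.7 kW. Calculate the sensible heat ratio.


SHR = Q_sensible / Q_total
SHR = 59.8 / 82.7
SHR = 0.723

0.723


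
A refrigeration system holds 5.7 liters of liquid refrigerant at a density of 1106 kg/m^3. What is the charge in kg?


Charge = V * rho / 1000
Charge = 5.7 * 1106 / 1000
Charge = 6.3 kg

6.3


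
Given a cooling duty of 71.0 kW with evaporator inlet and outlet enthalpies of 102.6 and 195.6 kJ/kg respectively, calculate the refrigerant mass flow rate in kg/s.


dh = 195.6 - 102.6 = 93.0 kJ/kg
m_dot = Q / dh = 71.0 / 93.0 = 0.7634 kg/s

0.7634


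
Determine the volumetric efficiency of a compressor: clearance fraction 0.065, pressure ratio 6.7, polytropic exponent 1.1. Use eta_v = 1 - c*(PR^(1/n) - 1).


PR^(1/n) = 6.7^(1/1.1) = 5.63607928
eta_v = 1 - 0.065 * (5.63607928 - 1)
eta_v = 0.6987

0.6987


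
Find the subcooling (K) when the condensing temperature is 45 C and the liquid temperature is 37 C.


Subcooling = T_cond - T_liquid
Subcooling = 45 - 37
Subcooling = 8 K

8


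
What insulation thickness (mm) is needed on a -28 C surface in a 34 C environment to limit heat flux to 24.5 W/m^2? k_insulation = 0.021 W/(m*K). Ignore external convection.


dT = 34 - (-28) = 62 K
thickness = k * dT / q_max * 1000
thickness = 0.021 * 62 / 24.5 * 1000
thickness = 53.1 mm

53.1


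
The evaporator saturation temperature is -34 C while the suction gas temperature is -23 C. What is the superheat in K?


Superheat = T_suction - T_evap
Superheat = -23 - (-34)
Superheat = 11 K

11


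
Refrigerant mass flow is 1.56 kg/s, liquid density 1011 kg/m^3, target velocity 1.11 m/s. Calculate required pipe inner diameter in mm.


A = m_dot / (rho * v) = 1.56 / (1011 * 1.11) = 0.00139011415 m^2
d = sqrt(4*A/pi) * 1000
d = 42.1 mm

42.1


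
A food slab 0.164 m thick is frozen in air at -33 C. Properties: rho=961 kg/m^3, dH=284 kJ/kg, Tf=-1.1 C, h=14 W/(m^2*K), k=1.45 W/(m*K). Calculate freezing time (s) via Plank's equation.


dT = -1.1 - (-33) = 31.9 K
term1 = a/(2h) = 0.164/(2*14) = 0.005857142857
term2 = a^2/(8k) = 0.164^2/(8*1.45) = 0.00231862069
t = rho*dH*1000/dT * (term1 + term2)
t = 961*284*1000/31.9 * (0.005857142857 + 0.00231862069)
t = 69949 s

69949


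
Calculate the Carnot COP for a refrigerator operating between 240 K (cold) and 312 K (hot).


dT = 312 - 240 = 72 K
COP_carnot = T_cold / dT = 240 / 72
COP_carnot = 3.333

3.333


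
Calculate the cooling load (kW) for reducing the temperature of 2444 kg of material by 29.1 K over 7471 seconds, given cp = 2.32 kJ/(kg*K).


Q = m * cp * dT / t
Q = 2444 * 2.32 * 29.1 / 7471
Q = 22.085 kW

22.085


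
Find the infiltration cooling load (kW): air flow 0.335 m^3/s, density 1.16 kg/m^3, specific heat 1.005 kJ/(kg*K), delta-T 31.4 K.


Q = V_dot * rho * cp * dT
Q = 0.335 * 1.16 * 1.005 * 31.4
Q = 12.263 kW

12.263


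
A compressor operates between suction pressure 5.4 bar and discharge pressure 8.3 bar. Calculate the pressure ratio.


PR = P_high / P_low
PR = 8.3 / 5.4
PR = 1.537

1.537


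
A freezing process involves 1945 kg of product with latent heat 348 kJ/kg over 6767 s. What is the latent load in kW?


Q_lat = m * h_fg / t
Q_lat = 1945 * 348 / 6767
Q_lat = 100.02 kW

100.02


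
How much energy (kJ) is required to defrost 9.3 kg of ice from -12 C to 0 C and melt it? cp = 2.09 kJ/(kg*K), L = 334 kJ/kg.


Sensible heat = cp * dT = 2.09 * 12 = 25.08 kJ/kg
Total per kg = 25.08 + 334 = 359.08 kJ/kg
Q = m * total = 9.3 * 359.08
Q = 3339.4 kJ

3339.4


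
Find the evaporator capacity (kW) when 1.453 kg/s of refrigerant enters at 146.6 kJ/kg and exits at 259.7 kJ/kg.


dh = 259.7 - 146.6 = 113.1 kJ/kg
Q_evap = m_dot * dh = 1.453 * 113.1
Q_evap = 164.33 kW

164.33


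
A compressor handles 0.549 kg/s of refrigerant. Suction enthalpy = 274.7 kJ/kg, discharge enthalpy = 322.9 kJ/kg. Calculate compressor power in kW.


dh = 322.9 - 274.7 = 48.2 kJ/kg
W = m_dot * dh = 0.549 * 48.2 = 26.46 kW

26.46


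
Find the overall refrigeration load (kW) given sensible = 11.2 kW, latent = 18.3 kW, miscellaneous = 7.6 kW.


Q_total = Q_s + Q_l + Q_misc
Q_total = 11.2 + 18.3 + 7.6
Q_total = 37.1 kW

37.1


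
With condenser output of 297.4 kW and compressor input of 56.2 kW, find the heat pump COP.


COP_hp = Q_cond / W
COP_hp = 297.4 / 56.2
COP_hp = 5.292

5.292


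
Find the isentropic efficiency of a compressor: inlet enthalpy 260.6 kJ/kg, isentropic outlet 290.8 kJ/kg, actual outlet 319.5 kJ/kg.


dh_ideal = 290.8 - 260.6 = 30.2 kJ/kg
dh_actual = 319.5 - 260.6 = 58.9 kJ/kg
eta_s = dh_ideal / dh_actual = 30.2 / 58.9
eta_s = 0.5127

0.5127


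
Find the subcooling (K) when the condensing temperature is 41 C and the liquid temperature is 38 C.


Subcooling = T_cond - T_liquid
Subcooling = 41 - 38
Subcooling = 3 K

3


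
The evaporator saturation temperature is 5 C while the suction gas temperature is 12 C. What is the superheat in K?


Superheat = T_suction - T_evap
Superheat = 12 - (5)
Superheat = 7 K

7


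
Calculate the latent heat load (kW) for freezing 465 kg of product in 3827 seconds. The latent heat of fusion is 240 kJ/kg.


Q_lat = m * h_fg / t
Q_lat = 465 * 240 / 3827
Q_lat = 29.16 kW

29.16


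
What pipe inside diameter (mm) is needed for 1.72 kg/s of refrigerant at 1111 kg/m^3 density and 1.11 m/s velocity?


A = m_dot / (rho * v) = 1.72 / (1111 * 1.11) = 0.001394734068 m^2
d = sqrt(4*A/pi) * 1000
d = 42.1 mm

42.1


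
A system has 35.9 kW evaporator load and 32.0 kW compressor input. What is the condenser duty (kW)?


Q_cond = Q_evap + W
Q_cond = 35.9 + 32.0
Q_cond = 67.9 kW

67.9


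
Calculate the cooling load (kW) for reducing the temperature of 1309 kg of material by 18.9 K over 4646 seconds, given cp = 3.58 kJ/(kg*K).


Q = m * cp * dT / t
Q = 1309 * 3.58 * 18.9 / 4646
Q = 19.064 kW

19.064


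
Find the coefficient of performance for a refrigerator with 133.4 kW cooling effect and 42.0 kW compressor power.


COP = Q_evap / W
COP = 133.4 / 42.0
COP = 3.176

3.176


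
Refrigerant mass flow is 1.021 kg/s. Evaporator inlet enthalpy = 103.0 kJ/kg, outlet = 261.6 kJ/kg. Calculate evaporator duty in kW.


dh = 261.6 - 103.0 = 158.6 kJ/kg
Q_evap = m_dot * dh = 1.021 * 158.6
Q_evap = 161.93 kW

161.93


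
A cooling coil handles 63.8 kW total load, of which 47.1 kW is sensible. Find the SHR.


SHR = Q_sensible / Q_total
SHR = 47.1 / 63.8
SHR = 0.738

0.738


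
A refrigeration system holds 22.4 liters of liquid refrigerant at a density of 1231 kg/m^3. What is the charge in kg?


Charge = V * rho / 1000
Charge = 22.4 * 1231 / 1000
Charge = 27.57 kg

27.57


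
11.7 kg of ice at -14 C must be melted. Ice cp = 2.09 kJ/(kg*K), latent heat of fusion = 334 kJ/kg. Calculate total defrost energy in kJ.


Sensible heat = cp * dT = 2.09 * 14 = 29.26 kJ/kg
Total per kg = 29.26 + 334 = 363.26 kJ/kg
Q = m * total = 11.7 * 363.26
Q = 4250.1 kJ

4250.1


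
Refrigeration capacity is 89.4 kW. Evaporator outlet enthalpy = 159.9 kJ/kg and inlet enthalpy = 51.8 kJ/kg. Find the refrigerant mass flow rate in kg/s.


dh = 159.9 - 51.8 = 108.1 kJ/kg
m_dot = Q / dh = 89.4 / 108.1 = 0.827 kg/s

0.827


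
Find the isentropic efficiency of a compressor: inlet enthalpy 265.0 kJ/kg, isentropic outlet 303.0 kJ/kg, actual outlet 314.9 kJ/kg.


dh_ideal = 303.0 - 265.0 = 38.0 kJ/kg
dh_actual = 314.9 - 265.0 = 49.9 kJ/kg
eta_s = dh_ideal / dh_actual = 38.0 / 49.9
eta_s = 0.7615

0.7615


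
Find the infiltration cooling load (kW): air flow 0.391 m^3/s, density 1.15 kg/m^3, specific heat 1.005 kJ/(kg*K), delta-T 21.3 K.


Q = V_dot * rho * cp * dT
Q = 0.391 * 1.15 * 1.005 * 21.3
Q = 9.625 kW

9.625


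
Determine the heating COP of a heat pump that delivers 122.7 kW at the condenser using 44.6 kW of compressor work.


COP_hp = Q_cond / W
COP_hp = 122.7 / 44.6
COP_hp = 2.751

2.751


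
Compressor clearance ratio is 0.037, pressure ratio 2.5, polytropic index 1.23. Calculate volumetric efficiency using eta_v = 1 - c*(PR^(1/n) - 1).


PR^(1/n) = 2.5^(1/1.23) = 2.10633994
eta_v = 1 - 0.037 * (2.10633994 - 1)
eta_v = 0.9591

0.9591


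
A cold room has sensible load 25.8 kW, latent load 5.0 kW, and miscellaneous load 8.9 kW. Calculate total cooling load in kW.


Q_total = Q_s + Q_l + Q_misc
Q_total = 25.8 + 5.0 + 8.9
Q_total = 39.7 kW

39.7


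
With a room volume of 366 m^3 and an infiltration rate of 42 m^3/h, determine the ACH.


ACH = flow / volume
ACH = 42 / 366
ACH = 0.115

0.115


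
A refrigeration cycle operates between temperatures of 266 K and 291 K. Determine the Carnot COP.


dT = 291 - 266 = 25 K
COP_carnot = T_cold / dT = 266 / 25
COP_carnot = 10.64

10.64


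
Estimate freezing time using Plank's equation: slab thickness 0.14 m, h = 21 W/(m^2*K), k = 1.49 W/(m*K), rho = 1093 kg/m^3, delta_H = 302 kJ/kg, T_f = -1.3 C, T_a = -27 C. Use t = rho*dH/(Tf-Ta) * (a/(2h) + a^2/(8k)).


dT = -1.3 - (-27) = 25.7 K
term1 = a/(2h) = 0.14/(2*21) = 0.003333333333
term2 = a^2/(8k) = 0.14^2/(8*1.49) = 0.001644295302
t = rho*dH*1000/dT * (term1 + term2)
t = 1093*302*1000/25.7 * (0.003333333333 + 0.001644295302)
t = 63932 s

63932


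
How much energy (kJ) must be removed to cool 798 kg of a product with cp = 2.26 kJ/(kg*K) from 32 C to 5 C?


dT = 32 - (5) = 27 K
Q = m * cp * dT = 798 * 2.26 * 27
Q = 48694 kJ

48694


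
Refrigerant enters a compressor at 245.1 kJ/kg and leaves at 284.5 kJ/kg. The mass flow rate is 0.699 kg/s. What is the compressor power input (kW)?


dh = 284.5 - 245.1 = 39.4 kJ/kg
W = m_dot * dh = 0.699 * 39.4 = 27.54 kW

27.54


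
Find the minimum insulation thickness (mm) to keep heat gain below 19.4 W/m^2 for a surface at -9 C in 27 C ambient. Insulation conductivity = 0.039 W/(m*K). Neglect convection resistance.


dT = 27 - (-9) = 36 K
thickness = k * dT / q_max * 1000
thickness = 0.039 * 36 / 19.4 * 1000
thickness = 72.4 mm

72.4


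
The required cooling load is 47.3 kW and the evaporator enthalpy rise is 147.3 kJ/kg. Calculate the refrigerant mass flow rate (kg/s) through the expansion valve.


m_dot = Q / dh
m_dot = 47.3 / 147.3
m_dot = 0.3211 kg/s

0.3211


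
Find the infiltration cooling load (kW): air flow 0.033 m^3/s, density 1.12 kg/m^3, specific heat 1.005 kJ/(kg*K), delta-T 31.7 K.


Q = V_dot * rho * cp * dT
Q = 0.033 * 1.12 * 1.005 * 31.7
Q = 1.177 kW

1.177


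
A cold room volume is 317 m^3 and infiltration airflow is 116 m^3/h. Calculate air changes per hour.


ACH = flow / volume
ACH = 116 / 317
ACH = 0.366

0.366


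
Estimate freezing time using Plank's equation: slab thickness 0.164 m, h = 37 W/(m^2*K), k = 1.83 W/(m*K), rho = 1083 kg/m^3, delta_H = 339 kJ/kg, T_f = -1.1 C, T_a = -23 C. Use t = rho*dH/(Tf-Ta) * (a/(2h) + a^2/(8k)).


dT = -1.1 - (-23) = 21.9 K
term1 = a/(2h) = 0.164/(2*37) = 0.002216216216
term2 = a^2/(8k) = 0.164^2/(8*1.83) = 0.00183715847
t = rho*dH*1000/dT * (term1 + term2)
t = 1083*339*1000/21.9 * (0.002216216216 + 0.00183715847)
t = 67952 s

67952


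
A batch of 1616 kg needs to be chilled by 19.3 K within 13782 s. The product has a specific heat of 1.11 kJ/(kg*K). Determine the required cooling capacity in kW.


Q = m * cp * dT / t
Q = 1616 * 1.11 * 19.3 / 13782
Q = 2.512 kW

2.512


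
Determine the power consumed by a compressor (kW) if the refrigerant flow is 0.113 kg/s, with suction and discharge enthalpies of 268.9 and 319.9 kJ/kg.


dh = 319.9 - 268.9 = 51.0 kJ/kg
W = m_dot * dh = 0.113 * 51.0 = 5.76 kW

5.76


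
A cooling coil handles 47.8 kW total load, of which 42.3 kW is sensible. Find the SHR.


SHR = Q_sensible / Q_total
SHR = 42.3 / 47.8
SHR = 0.885

0.885


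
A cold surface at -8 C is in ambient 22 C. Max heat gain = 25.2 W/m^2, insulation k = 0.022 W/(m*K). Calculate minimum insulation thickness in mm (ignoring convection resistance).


dT = 22 - (-8) = 30 K
thickness = k * dT / q_max * 1000
thickness = 0.022 * 30 / 25.2 * 1000
thickness = 26.2 mm

26.2


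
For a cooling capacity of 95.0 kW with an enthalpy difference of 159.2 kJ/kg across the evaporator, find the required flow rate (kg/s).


m_dot = Q / dh
m_dot = 95.0 / 159.2
m_dot = 0.5967 kg/s

0.5967


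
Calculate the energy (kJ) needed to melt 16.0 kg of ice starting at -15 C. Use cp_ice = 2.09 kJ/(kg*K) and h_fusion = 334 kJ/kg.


Sensible heat = cp * dT = 2.09 * 15 = 31.35 kJ/kg
Total per kg = 31.35 + 334 = 365.35 kJ/kg
Q = m * total = 16.0 * 365.35
Q = 5845.6 kJ

5845.6


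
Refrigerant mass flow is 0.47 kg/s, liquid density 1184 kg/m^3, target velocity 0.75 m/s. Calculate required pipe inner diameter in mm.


A = m_dot / (rho * v) = 0.47 / (1184 * 0.75) = 0.0005292792793 m^2
d = sqrt(4*A/pi) * 1000
d = 26.0 mm

26.0


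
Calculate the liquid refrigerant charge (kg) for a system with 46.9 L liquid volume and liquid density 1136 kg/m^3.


Charge = V * rho / 1000
Charge = 46.9 * 1136 / 1000
Charge = 53.28 kg

53.28


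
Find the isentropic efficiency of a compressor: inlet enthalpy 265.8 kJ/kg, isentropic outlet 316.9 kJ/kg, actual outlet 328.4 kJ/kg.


dh_ideal = 316.9 - 265.8 = 51.1 kJ/kg
dh_actual = 328.4 - 265.8 = 62.6 kJ/kg
eta_s = dh_ideal / dh_actual = 51.1 / 62.6
eta_s = 0.8163

0.8163


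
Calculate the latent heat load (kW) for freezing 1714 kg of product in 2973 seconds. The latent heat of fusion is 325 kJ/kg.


Q_lat = m * h_fg / t
Q_lat = 1714 * 325 / 2973
Q_lat = 187.37 kW

187.37


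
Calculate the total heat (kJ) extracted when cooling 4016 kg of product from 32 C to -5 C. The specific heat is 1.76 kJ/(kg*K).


dT = 32 - (-5) = 37 K
Q = m * cp * dT = 4016 * 1.76 * 37
Q = 261522 kJ

261522


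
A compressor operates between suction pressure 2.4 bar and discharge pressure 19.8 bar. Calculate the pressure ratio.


PR = P_high / P_low
PR = 19.8 / 2.4
PR = 8.25

8.25


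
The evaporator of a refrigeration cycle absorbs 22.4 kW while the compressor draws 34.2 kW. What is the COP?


COP = Q_evap / W
COP = 22.4 / 34.2
COP = 0.655

0.655


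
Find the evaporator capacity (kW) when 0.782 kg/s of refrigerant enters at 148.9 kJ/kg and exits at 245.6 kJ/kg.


dh = 245.6 - 148.9 = 96.7 kJ/kg
Q_evap = m_dot * dh = 0.782 * 96.7
Q_evap = 75.62 kW

75.62


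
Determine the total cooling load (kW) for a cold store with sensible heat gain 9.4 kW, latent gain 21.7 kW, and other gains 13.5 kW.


Q_total = Q_s + Q_l + Q_misc
Q_total = 9.4 + 21.7 + 13.5
Q_total = 44.6 kW

44.6


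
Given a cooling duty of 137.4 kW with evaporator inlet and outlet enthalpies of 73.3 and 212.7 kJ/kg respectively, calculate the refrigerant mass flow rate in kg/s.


dh = 212.7 - 73.3 = 139.4 kJ/kg
m_dot = Q / dh = 137.4 / 139.4 = 0.9857 kg/s

0.9857


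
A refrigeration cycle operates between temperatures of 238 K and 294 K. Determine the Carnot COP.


dT = 294 - 238 = 56 K
COP_carnot = T_cold / dT = 238 / 56
COP_carnot = 4.25

4.25


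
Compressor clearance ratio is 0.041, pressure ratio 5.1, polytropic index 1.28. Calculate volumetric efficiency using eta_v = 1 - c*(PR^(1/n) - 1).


PR^(1/n) = 5.1^(1/1.28) = 3.57099465
eta_v = 1 - 0.041 * (3.57099465 - 1)
eta_v = 0.8946

0.8946


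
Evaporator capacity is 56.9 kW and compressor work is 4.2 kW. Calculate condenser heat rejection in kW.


Q_cond = Q_evap + W
Q_cond = 56.9 + 4.2
Q_cond = 61.1 kW

61.1


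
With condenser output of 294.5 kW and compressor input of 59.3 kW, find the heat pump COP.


COP_hp = Q_cond / W
COP_hp = 294.5 / 59.3
COP_hp = 4.966

4.966


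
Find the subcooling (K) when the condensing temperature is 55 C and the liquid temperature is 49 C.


Subcooling = T_cond - T_liquid
Subcooling = 55 - 49
Subcooling = 6 K

6
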